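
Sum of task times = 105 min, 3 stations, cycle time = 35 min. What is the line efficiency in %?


Formula: Efficiency = Sum of Task Times / (N_stations * CT) * 100
Total station capacity = 3 stations * 35 min = 105 min
Efficiency = 105 / 105 * 100 = 100.0%

100.0%


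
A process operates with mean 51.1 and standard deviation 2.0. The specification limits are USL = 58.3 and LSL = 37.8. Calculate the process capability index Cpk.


Cpu = (58.3 - 51.1) / (3 * 2.0) = 1.2
Cpl = (51.1 - 37.8) / (3 * 2.0) = 2.22
Cpk = min(1.2, 2.22) = 1.2

1.2


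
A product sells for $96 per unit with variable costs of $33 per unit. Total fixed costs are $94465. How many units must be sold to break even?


Formula: BEQ = Fixed Costs / (Price - Variable Cost)
Contribution margin = $96 - $33 = $63/unit
BEQ = ceil($94465 / $63/unit) = ceil(1499.44) = 1500 units

1500 units


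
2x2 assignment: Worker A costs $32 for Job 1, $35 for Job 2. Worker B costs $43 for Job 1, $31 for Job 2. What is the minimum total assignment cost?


Option 1: A->1 + B->2 = $32 + $31 = $63
Option 2: A->2 + B->1 = $35 + $43 = $78
Min cost = min($63, $78) = $63

$63


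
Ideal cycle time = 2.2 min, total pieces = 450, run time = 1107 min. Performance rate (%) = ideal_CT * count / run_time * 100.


Formula: Performance = (Ideal CT * Total Count) / Run Time * 100
Ideal output time = 2.2 * 450 = 990.0 min
Performance = 990.0 / 1107 * 100 = 89.4%

89.4%


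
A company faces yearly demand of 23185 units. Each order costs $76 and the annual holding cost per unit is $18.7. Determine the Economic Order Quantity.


Formula: EOQ = sqrt(2 * D * S / H)
Numerator: 2 * 23185 * 76 = 3524120
2DS/H = 3524120 / 18.7 = 188455.6
EOQ = sqrt(188455.6) = 434.1 units

434.1 units


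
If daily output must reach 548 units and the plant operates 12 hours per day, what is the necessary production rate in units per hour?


Formula: Production Rate = Daily Demand / Available Hours
Rate = 548 units/day / 12 hours/day
Rate = 45.7 units/hour

45.7 units/hour


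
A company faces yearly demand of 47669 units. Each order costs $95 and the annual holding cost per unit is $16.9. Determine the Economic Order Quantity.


Formula: EOQ = sqrt(2 * D * S / H)
Numerator: 2 * 47669 * 95 = 9057110
2DS/H = 9057110 / 16.9 = 535923.7
EOQ = sqrt(535923.7) = 732.1 units

732.1 units


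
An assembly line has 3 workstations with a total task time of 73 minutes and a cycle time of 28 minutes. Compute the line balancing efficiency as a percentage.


Formula: Efficiency = Sum of Task Times / (N_stations * CT) * 100
Total station capacity = 3 stations * 28 min = 84 min
Efficiency = 73 / 84 * 100 = 86.9%

86.9%


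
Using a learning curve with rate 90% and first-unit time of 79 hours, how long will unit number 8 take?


Formula: T_n = T_1 * (learning_rate)^(log2(n)) where learning_rate = rate/100
Doublings = log2(8) = 3
T_n = 79 * 0.9^3
T_n = 79 * 0.729 = 57.6 hours

57.6 hours


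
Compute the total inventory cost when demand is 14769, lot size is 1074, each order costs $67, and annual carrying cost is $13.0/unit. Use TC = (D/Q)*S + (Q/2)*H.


TC = 14769/1074 * 67 + 1074/2 * 13.0

$7902.34


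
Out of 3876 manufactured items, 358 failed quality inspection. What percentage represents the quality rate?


Formula: Quality Rate = Good Pieces / Total Pieces * 100
Good pieces = 3876 - 358 = 3518
QR = 3518 / 3876 * 100 = 90.8%

90.8%


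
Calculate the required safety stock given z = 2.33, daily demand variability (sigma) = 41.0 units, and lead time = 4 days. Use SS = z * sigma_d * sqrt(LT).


Formula: SS = z * sigma_d * sqrt(LT)
sqrt(LT) = sqrt(4) = 2.0
SS = 2.33 * 41.0 * 2.0
SS = 191.1 units

191.1 units


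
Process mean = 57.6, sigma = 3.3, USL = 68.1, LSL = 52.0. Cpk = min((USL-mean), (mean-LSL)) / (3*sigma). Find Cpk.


Cpu = (68.1 - 57.6) / (3 * 3.3) = 1.06
Cpl = (57.6 - 52.0) / (3 * 3.3) = 0.57
Cpk = min(1.06, 0.57) = 0.57

0.57


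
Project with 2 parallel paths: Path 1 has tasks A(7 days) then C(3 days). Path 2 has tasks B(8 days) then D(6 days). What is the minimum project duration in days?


Path 1 = 7 + 3 = 10 days
Path 2 = 8 + 6 = 14 days
Duration = max(10, 14) = 14 days

14 days


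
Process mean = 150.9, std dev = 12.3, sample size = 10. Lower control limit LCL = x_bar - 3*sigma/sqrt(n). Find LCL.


LCL = 150.9 - 3 * 12.3 / sqrt(10)

139.23


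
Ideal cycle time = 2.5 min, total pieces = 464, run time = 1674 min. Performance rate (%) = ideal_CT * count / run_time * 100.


Formula: Performance = (Ideal CT * Total Count) / Run Time * 100
Ideal output time = 2.5 * 464 = 1160.0 min
Performance = 1160.0 / 1674 * 100 = 69.3%

69.3%


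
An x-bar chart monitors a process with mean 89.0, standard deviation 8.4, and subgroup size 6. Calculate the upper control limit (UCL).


UCL = 89.0 + 3 * 8.4 / sqrt(6)

99.29


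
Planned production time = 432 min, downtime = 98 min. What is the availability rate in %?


Formula: Availability = (Planned Time - Downtime) / Planned Time * 100
Uptime = 432 - 98 = 334 min
Availability = 334 / 432 * 100 = 77.3%

77.3%


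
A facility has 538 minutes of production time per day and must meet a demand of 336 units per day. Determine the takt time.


Formula: Takt Time = Available Production Time / Customer Demand
Takt = 538 min/day / 336 units/day
Takt = 1.6 min/unit

1.6 min/unit


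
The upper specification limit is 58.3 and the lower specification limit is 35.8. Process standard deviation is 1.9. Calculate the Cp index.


Cp = (58.3 - 35.8) / (6 * 1.9)

1.97


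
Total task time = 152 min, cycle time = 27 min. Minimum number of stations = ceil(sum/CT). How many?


Formula: N_min = ceil(Sum of Task Times / Cycle Time)
N_min = ceil(152 min / 27 min) = ceil(5.6296)
N_min = 6 stations

6


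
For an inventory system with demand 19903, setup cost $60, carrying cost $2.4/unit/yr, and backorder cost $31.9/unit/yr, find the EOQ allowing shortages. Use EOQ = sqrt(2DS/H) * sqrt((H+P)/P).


Formula: EOQ* = sqrt(2DS/H) * sqrt((H+P)/P)
Base EOQ = sqrt(2*19903*60/2.4) = 997.57 units
Correction = sqrt((2.4+31.9)/31.9) = 1.03694
EOQ* = 997.57 * 1.03694 = 1034.4 units

1034.4 units


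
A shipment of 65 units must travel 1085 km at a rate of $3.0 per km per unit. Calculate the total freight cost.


TC = dist * cost * units = 1085 * 3.0 * 65 = $211575.00

$211575.00


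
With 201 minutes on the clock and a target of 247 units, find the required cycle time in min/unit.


Formula: CT = Available Time / Number of Units
CT = 201 min / 247 units
CT = 0.81 min/unit

0.81 min/unit


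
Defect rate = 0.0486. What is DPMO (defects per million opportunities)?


DPMO = defect_rate * 1000000 = 0.0486 * 1000000

48600


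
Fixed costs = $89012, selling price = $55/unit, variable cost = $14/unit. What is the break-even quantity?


Formula: BEQ = Fixed Costs / (Price - Variable Cost)
Contribution margin = $55 - $14 = $41/unit
BEQ = ceil($89012 / $41/unit) = ceil(2171.02) = 2172 units

2172 units


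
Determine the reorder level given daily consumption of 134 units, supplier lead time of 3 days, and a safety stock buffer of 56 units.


Formula: ROP = (Daily Demand * Lead Time) + Safety Stock
Demand during lead time = 134 * 3 = 402 units
ROP = 402 + 56 = 458 units

458 units


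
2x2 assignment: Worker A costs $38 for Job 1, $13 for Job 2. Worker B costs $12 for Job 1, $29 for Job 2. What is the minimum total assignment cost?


Option 1: A->1 + B->2 = $38 + $29 = $67
Option 2: A->2 + B->1 = $13 + $12 = $25
Min cost = min($67, $25) = $25

$25


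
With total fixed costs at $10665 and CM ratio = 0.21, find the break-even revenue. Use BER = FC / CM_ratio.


Formula: BER = Fixed Costs / Contribution Margin Ratio
BER = $10665 / 0.21
BER = $50785.71 (to the nearest cent)

$50785.71


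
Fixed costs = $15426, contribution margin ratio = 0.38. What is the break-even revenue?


Formula: BER = Fixed Costs / Contribution Margin Ratio
BER = $15426 / 0.38
BER = $40594.74 (to the nearest cent)

$40594.74


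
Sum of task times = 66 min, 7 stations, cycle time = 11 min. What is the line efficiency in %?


Formula: Efficiency = Sum of Task Times / (N_stations * CT) * 100
Total station capacity = 7 stations * 11 min = 77 min
Efficiency = 66 / 77 * 100 = 85.7%

85.7%


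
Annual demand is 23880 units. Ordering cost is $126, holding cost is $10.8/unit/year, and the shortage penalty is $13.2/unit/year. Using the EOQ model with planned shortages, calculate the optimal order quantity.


Formula: EOQ* = sqrt(2DS/H) * sqrt((H+P)/P)
Base EOQ = sqrt(2*23880*126/10.8) = 746.46 units
Correction = sqrt((10.8+13.2)/13.2) = 1.3484
EOQ* = 746.46 * 1.3484 = 1006.5 units

1006.5 units


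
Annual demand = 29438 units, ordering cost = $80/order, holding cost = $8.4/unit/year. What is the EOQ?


Formula: EOQ = sqrt(2 * D * S / H)
Numerator: 2 * 29438 * 80 = 4710080
2DS/H = 4710080 / 8.4 = 560723.8
EOQ = sqrt(560723.8) = 748.8 units

748.8 units


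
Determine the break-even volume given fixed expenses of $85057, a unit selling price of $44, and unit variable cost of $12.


Formula: BEQ = Fixed Costs / (Price - Variable Cost)
Contribution margin = $44 - $12 = $32/unit
BEQ = ceil($85057 / $32/unit) = ceil(2658.03) = 2659 units

2659 units


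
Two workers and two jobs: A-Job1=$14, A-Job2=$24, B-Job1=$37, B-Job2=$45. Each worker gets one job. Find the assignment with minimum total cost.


Option 1: A->1 + B->2 = $14 + $45 = $59
Option 2: A->2 + B->1 = $24 + $37 = $61
Min cost = min($59, $61) = $59

$59


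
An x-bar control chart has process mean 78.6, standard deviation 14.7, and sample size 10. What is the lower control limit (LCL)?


LCL = 78.6 - 3 * 14.7 / sqrt(10)

64.65


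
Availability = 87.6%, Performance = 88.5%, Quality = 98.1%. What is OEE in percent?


Formula: OEE = Availability * Performance * Quality / 10000
A * P = 87.6% * 88.5% / 100 = 77.53%
OEE = 77.53% * 98.1% / 100 = 76.1%

76.1%


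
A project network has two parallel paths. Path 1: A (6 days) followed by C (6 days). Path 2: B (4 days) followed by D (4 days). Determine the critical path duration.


Path 1 = 6 + 6 = 12 days
Path 2 = 4 + 4 = 8 days
Duration = max(12, 8) = 12 days

12 days


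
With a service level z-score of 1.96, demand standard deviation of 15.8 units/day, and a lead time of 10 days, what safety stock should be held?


Formula: SS = z * sigma_d * sqrt(LT)
sqrt(LT) = sqrt(10) = 3.1623
SS = 1.96 * 15.8 * 3.1623
SS = 97.9 units

97.9 units


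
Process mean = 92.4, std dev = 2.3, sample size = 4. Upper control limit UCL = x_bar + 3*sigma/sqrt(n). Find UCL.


UCL = 92.4 + 3 * 2.3 / sqrt(4)

95.85


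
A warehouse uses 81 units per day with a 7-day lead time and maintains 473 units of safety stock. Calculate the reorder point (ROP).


Formula: ROP = (Daily Demand * Lead Time) + Safety Stock
Demand during lead time = 81 * 7 = 567 units
ROP = 567 + 473 = 1040 units

1040 units


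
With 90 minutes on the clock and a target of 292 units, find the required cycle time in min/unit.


Formula: CT = Available Time / Number of Units
CT = 90 min / 292 units
CT = 0.31 min/unit

0.31 min/unit


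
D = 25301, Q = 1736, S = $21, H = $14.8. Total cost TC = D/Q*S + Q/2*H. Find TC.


TC = 25301/1736 * 21 + 1736/2 * 14.8

$13152.46


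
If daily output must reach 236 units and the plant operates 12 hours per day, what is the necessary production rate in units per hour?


Formula: Production Rate = Daily Demand / Available Hours
Rate = 236 units/day / 12 hours/day
Rate = 19.7 units/hour

19.7 units/hour


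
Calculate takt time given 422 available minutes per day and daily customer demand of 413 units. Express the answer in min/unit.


Formula: Takt Time = Available Production Time / Customer Demand
Takt = 422 min/day / 413 units/day
Takt = 1.02 min/unit

1.02 min/unit


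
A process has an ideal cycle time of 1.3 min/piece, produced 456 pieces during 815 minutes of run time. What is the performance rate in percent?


Formula: Performance = (Ideal CT * Total Count) / Run Time * 100
Ideal output time = 1.3 * 456 = 592.8 min
Performance = 592.8 / 815 * 100 = 72.7%

72.7%


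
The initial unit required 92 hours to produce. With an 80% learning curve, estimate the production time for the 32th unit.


Formula: T_n = T_1 * (learning_rate)^(log2(n)) where learning_rate = rate/100
Doublings = log2(32) = 5
T_n = 92 * 0.8^5
T_n = 92 * 0.3277 = 30.1 hours

30.1 hours


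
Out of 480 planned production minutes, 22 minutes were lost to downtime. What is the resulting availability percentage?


Formula: Availability = (Planned Time - Downtime) / Planned Time * 100
Uptime = 480 - 22 = 458 min
Availability = 458 / 480 * 100 = 95.4%

95.4%


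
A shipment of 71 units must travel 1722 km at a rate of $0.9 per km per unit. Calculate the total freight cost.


TC = dist * cost * units = 1722 * 0.9 * 71 = $110035.80

$110035.80


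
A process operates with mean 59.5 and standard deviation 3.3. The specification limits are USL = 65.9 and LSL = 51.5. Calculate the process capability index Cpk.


Cpu = (65.9 - 59.5) / (3 * 3.3) = 0.65
Cpl = (59.5 - 51.5) / (3 * 3.3) = 0.81
Cpk = min(0.65, 0.81) = 0.65

0.65


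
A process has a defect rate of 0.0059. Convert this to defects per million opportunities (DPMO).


DPMO = defect_rate * 1000000 = 0.0059 * 1000000

5900


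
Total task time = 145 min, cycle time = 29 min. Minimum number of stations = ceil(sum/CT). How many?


Formula: N_min = ceil(Sum of Task Times / Cycle Time)
N_min = ceil(145 min / 29 min) = ceil(5.0)
N_min = 5 stations

5


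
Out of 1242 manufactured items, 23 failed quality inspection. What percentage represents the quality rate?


Formula: Quality Rate = Good Pieces / Total Pieces * 100
Good pieces = 1242 - 23 = 1219
QR = 1219 / 1242 * 100 = 98.1%

98.1%


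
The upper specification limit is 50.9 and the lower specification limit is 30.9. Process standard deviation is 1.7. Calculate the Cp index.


Cp = (50.9 - 30.9) / (6 * 1.7)

1.96


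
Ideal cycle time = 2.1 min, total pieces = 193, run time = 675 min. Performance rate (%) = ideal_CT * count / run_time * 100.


Formula: Performance = (Ideal CT * Total Count) / Run Time * 100
Ideal output time = 2.1 * 193 = 405.3 min
Performance = 405.3 / 675 * 100 = 60.0%

60.0%


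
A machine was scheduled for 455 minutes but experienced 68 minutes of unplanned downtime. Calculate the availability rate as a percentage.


Formula: Availability = (Planned Time - Downtime) / Planned Time * 100
Uptime = 455 - 68 = 387 min
Availability = 387 / 455 * 100 = 85.1%

85.1%


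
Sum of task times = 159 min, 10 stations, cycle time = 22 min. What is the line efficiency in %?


Formula: Efficiency = Sum of Task Times / (N_stations * CT) * 100
Total station capacity = 10 stations * 22 min = 220 min
Efficiency = 159 / 220 * 100 = 72.3%

72.3%


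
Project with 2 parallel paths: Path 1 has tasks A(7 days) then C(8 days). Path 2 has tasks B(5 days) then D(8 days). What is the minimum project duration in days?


Path 1 = 7 + 8 = 15 days
Path 2 = 5 + 8 = 13 days
Duration = max(15, 13) = 15 days

15 days


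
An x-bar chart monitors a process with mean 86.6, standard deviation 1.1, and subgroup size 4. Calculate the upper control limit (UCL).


UCL = 86.6 + 3 * 1.1 / sqrt(4)

88.25


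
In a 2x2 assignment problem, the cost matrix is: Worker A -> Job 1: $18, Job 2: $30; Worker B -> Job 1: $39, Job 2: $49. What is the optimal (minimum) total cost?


Option 1: A->1 + B->2 = $18 + $49 = $67
Option 2: A->2 + B->1 = $30 + $39 = $69
Min cost = min($67, $69) = $67

$67


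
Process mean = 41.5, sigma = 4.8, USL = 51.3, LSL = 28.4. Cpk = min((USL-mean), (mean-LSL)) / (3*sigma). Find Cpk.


Cpu = (51.3 - 41.5) / (3 * 4.8) = 0.68
Cpl = (41.5 - 28.4) / (3 * 4.8) = 0.91
Cpk = min(0.68, 0.91) = 0.68

0.68


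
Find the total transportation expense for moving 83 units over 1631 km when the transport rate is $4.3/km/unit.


TC = dist * cost * units = 1631 * 4.3 * 83 = $582103.90

$582103.90


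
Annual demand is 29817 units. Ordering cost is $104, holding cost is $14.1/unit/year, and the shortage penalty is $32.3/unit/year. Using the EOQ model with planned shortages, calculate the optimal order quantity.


Formula: EOQ* = sqrt(2DS/H) * sqrt((H+P)/P)
Base EOQ = sqrt(2*29817*104/14.1) = 663.21 units
Correction = sqrt((14.1+32.3)/32.3) = 1.19855
EOQ* = 663.21 * 1.19855 = 794.9 units

794.9 units


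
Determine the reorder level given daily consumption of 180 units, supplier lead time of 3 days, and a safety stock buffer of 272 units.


Formula: ROP = (Daily Demand * Lead Time) + Safety Stock
Demand during lead time = 180 * 3 = 540 units
ROP = 540 + 272 = 812 units

812 units


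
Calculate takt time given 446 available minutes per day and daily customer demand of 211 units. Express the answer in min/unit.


Formula: Takt Time = Available Production Time / Customer Demand
Takt = 446 min/day / 211 units/day
Takt = 2.11 min/unit

2.11 min/unit


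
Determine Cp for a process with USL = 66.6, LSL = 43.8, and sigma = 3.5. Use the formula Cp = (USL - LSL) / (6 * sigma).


Cp = (66.6 - 43.8) / (6 * 3.5)

1.09


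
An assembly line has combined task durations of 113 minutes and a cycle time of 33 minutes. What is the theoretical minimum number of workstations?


Formula: N_min = ceil(Sum of Task Times / Cycle Time)
N_min = ceil(113 min / 33 min) = ceil(3.4242)
N_min = 4 stations

4


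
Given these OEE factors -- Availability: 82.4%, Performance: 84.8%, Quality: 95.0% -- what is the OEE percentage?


Formula: OEE = Availability * Performance * Quality / 10000
A * P = 82.4% * 84.8% / 100 = 69.88%
OEE = 69.88% * 95.0% / 100 = 66.4%

66.4%


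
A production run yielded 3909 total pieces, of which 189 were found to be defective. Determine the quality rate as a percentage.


Formula: Quality Rate = Good Pieces / Total Pieces * 100
Good pieces = 3909 - 189 = 3720
QR = 3720 / 3909 * 100 = 95.2%

95.2%


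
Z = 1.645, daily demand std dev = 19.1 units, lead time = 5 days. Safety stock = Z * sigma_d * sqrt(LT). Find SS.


Formula: SS = z * sigma_d * sqrt(LT)
sqrt(LT) = sqrt(5) = 2.2361
SS = 1.645 * 19.1 * 2.2361
SS = 70.3 units

70.3 units


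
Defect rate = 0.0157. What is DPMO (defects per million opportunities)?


DPMO = defect_rate * 1000000 = 0.0157 * 1000000

15700


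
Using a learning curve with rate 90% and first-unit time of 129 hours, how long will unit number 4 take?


Formula: T_n = T_1 * (learning_rate)^(log2(n)) where learning_rate = rate/100
Doublings = log2(4) = 2
T_n = 129 * 0.9^2
T_n = 129 * 0.81 = 104.5 hours

104.5 hours


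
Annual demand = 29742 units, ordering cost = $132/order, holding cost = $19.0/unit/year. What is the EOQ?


Formula: EOQ = sqrt(2 * D * S / H)
Numerator: 2 * 29742 * 132 = 7851888
2DS/H = 7851888 / 19.0 = 413257.3
EOQ = sqrt(413257.3) = 642.9 units

642.9 units


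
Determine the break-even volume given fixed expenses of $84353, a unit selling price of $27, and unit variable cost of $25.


Formula: BEQ = Fixed Costs / (Price - Variable Cost)
Contribution margin = $27 - $25 = $2/unit
BEQ = ceil($84353 / $2/unit) = ceil(42176.5) = 42177 units

42177 units


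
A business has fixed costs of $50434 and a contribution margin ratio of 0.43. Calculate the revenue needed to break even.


Formula: BER = Fixed Costs / Contribution Margin Ratio
BER = $50434 / 0.43
BER = $117288.37 (to the nearest cent)

$117288.37


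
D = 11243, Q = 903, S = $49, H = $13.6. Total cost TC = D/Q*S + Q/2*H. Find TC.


TC = 11243/903 * 49 + 903/2 * 13.6

$6750.49


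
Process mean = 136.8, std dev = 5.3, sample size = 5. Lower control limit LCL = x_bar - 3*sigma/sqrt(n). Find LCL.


LCL = 136.8 - 3 * 5.3 / sqrt(5)

129.69


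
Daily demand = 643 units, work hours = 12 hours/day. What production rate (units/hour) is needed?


Formula: Production Rate = Daily Demand / Available Hours
Rate = 643 units/day / 12 hours/day
Rate = 53.6 units/hour

53.6 units/hour


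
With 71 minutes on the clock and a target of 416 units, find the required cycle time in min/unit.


Formula: CT = Available Time / Number of Units
CT = 71 min / 416 units
CT = 0.17 min/unit

0.17 min/unit


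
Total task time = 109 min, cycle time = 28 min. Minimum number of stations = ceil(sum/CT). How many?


Formula: N_min = ceil(Sum of Task Times / Cycle Time)
N_min = ceil(109 min / 28 min) = ceil(3.8929)
N_min = 4 stations

4


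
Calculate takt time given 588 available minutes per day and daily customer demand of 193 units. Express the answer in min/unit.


Formula: Takt Time = Available Production Time / Customer Demand
Takt = 588 min/day / 193 units/day
Takt = 3.05 min/unit

3.05 min/unit


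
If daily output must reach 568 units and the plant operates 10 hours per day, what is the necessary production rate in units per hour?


Formula: Production Rate = Daily Demand / Available Hours
Rate = 568 units/day / 10 hours/day
Rate = 56.8 units/hour

56.8 units/hour


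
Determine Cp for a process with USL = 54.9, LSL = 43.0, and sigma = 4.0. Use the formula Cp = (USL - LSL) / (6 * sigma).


Cp = (54.9 - 43.0) / (6 * 4.0)

0.5


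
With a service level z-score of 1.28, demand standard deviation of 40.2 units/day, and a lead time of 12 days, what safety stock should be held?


Formula: SS = z * sigma_d * sqrt(LT)
sqrt(LT) = sqrt(12) = 3.4641
SS = 1.28 * 40.2 * 3.4641
SS = 178.2 units

178.2 units


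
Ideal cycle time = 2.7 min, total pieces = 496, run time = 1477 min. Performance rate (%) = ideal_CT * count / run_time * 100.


Formula: Performance = (Ideal CT * Total Count) / Run Time * 100
Ideal output time = 2.7 * 496 = 1339.2 min
Performance = 1339.2 / 1477 * 100 = 90.7%

90.7%


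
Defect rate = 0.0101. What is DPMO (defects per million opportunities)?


DPMO = defect_rate * 1000000 = 0.0101 * 1000000

10100


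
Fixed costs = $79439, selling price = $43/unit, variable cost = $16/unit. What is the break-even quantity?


Formula: BEQ = Fixed Costs / (Price - Variable Cost)
Contribution margin = $43 - $16 = $27/unit
BEQ = ceil($79439 / $27/unit) = ceil(2942.19) = 2943 units

2943 units


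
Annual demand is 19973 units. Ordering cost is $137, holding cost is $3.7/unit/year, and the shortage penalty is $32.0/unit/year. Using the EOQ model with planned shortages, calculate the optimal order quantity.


Formula: EOQ* = sqrt(2DS/H) * sqrt((H+P)/P)
Base EOQ = sqrt(2*19973*137/3.7) = 1216.17 units
Correction = sqrt((3.7+32.0)/32.0) = 1.05623
EOQ* = 1216.17 * 1.05623 = 1284.6 units

1284.6 units


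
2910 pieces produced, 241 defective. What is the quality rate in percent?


Formula: Quality Rate = Good Pieces / Total Pieces * 100
Good pieces = 2910 - 241 = 2669
QR = 2669 / 2910 * 100 = 91.7%

91.7%


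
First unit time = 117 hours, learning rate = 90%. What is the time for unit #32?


Formula: T_n = T_1 * (learning_rate)^(log2(n)) where learning_rate = rate/100
Doublings = log2(32) = 5
T_n = 117 * 0.9^5
T_n = 117 * 0.5905 = 69.1 hours

69.1 hours


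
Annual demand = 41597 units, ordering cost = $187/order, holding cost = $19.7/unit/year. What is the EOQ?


Formula: EOQ = sqrt(2 * D * S / H)
Numerator: 2 * 41597 * 187 = 15557278
2DS/H = 15557278 / 19.7 = 789709.5
EOQ = sqrt(789709.5) = 888.7 units

888.7 units


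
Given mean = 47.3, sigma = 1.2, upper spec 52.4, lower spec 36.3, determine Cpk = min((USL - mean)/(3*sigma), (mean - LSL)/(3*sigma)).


Cpu = (52.4 - 47.3) / (3 * 1.2) = 1.42
Cpl = (47.3 - 36.3) / (3 * 1.2) = 3.06
Cpk = min(1.42, 3.06) = 1.42

1.42


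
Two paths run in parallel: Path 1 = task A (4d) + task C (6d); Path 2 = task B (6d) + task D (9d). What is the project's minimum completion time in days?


Path 1 = 4 + 6 = 10 days
Path 2 = 6 + 9 = 15 days
Duration = max(10, 15) = 15 days

15 days


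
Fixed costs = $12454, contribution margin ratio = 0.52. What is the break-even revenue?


Formula: BER = Fixed Costs / Contribution Margin Ratio
BER = $12454 / 0.52
BER = $23950.00 (to the nearest cent)

$23950.00


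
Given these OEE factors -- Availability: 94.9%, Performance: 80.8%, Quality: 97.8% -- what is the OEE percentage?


Formula: OEE = Availability * Performance * Quality / 10000
A * P = 94.9% * 80.8% / 100 = 76.68%
OEE = 76.68% * 97.8% / 100 = 75.0%

75.0%


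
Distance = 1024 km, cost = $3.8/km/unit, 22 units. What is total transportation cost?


TC = dist * cost * units = 1024 * 3.8 * 22 = $85606.40

$85606.40


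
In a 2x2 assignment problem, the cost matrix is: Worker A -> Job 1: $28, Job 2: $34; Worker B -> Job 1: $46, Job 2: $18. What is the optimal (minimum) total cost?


Option 1: A->1 + B->2 = $28 + $18 = $46
Option 2: A->2 + B->1 = $34 + $46 = $80
Min cost = min($46, $80) = $46

$46


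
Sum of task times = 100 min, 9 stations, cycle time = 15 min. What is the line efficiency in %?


Formula: Efficiency = Sum of Task Times / (N_stations * CT) * 100
Total station capacity = 9 stations * 15 min = 135 min
Efficiency = 100 / 135 * 100 = 74.1%

74.1%


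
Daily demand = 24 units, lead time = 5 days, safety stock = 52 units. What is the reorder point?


Formula: ROP = (Daily Demand * Lead Time) + Safety Stock
Demand during lead time = 24 * 5 = 120 units
ROP = 120 + 52 = 172 units

172 units


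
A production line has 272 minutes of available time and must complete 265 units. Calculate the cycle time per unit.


Formula: CT = Available Time / Number of Units
CT = 272 min / 265 units
CT = 1.03 min/unit

1.03 min/unit


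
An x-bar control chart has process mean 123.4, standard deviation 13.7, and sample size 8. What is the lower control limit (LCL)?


LCL = 123.4 - 3 * 13.7 / sqrt(8)

108.87


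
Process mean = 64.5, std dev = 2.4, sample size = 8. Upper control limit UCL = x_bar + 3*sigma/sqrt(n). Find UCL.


UCL = 64.5 + 3 * 2.4 / sqrt(8)

67.05


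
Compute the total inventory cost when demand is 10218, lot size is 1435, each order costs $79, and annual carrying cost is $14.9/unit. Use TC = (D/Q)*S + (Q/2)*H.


TC = 10218/1435 * 79 + 1435/2 * 14.9

$11253.27


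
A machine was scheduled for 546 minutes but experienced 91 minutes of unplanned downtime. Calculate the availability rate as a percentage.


Formula: Availability = (Planned Time - Downtime) / Planned Time * 100
Uptime = 546 - 91 = 455 min
Availability = 455 / 546 * 100 = 83.3%

83.3%


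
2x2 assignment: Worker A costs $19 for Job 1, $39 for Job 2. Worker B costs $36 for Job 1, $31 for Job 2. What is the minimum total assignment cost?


Option 1: A->1 + B->2 = $19 + $31 = $50
Option 2: A->2 + B->1 = $39 + $36 = $75
Min cost = min($50, $75) = $50

$50


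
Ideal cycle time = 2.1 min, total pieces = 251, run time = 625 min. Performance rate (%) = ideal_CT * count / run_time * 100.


Formula: Performance = (Ideal CT * Total Count) / Run Time * 100
Ideal output time = 2.1 * 251 = 527.1 min
Performance = 527.1 / 625 * 100 = 84.3%

84.3%


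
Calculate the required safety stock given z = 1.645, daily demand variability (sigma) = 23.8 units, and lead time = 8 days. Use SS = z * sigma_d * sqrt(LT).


Formula: SS = z * sigma_d * sqrt(LT)
sqrt(LT) = sqrt(8) = 2.8284
SS = 1.645 * 23.8 * 2.8284
SS = 110.7 units

110.7 units


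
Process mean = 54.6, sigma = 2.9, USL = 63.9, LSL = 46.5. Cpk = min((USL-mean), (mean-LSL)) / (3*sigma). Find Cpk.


Cpu = (63.9 - 54.6) / (3 * 2.9) = 1.07
Cpl = (54.6 - 46.5) / (3 * 2.9) = 0.93
Cpk = min(1.07, 0.93) = 0.93

0.93


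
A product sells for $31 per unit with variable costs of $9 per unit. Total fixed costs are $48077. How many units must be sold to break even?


Formula: BEQ = Fixed Costs / (Price - Variable Cost)
Contribution margin = $31 - $9 = $22/unit
BEQ = ceil($48077 / $22/unit) = ceil(2185.32) = 2186 units

2186 units


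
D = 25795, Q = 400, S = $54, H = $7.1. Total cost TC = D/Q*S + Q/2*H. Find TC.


TC = 25795/400 * 54 + 400/2 * 7.1

$4902.33


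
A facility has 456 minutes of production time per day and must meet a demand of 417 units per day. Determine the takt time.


Formula: Takt Time = Available Production Time / Customer Demand
Takt = 456 min/day / 417 units/day
Takt = 1.09 min/unit

1.09 min/unit


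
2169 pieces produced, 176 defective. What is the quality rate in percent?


Formula: Quality Rate = Good Pieces / Total Pieces * 100
Good pieces = 2169 - 176 = 1993
QR = 1993 / 2169 * 100 = 91.9%

91.9%


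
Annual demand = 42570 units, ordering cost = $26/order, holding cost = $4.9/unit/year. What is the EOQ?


Formula: EOQ = sqrt(2 * D * S / H)
Numerator: 2 * 42570 * 26 = 2213640
2DS/H = 2213640 / 4.9 = 451763.3
EOQ = sqrt(451763.3) = 672.1 units

672.1 units


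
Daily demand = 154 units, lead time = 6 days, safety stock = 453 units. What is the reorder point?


Formula: ROP = (Daily Demand * Lead Time) + Safety Stock
Demand during lead time = 154 * 6 = 924 units
ROP = 924 + 453 = 1377 units

1377 units


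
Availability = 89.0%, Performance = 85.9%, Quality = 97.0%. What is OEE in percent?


Formula: OEE = Availability * Performance * Quality / 10000
A * P = 89.0% * 85.9% / 100 = 76.45%
OEE = 76.45% * 97.0% / 100 = 74.2%

74.2%


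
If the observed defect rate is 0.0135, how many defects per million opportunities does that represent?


DPMO = defect_rate * 1000000 = 0.0135 * 1000000

13500


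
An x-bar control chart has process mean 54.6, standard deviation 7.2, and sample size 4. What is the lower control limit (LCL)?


LCL = 54.6 - 3 * 7.2 / sqrt(4)

43.8


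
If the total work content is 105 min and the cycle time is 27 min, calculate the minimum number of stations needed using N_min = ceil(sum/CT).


Formula: N_min = ceil(Sum of Task Times / Cycle Time)
N_min = ceil(105 min / 27 min) = ceil(3.8889)
N_min = 4 stations

4


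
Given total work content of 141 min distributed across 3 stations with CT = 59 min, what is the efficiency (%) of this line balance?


Formula: Efficiency = Sum of Task Times / (N_stations * CT) * 100
Total station capacity = 3 stations * 59 min = 177 min
Efficiency = 141 / 177 * 100 = 79.7%

79.7%


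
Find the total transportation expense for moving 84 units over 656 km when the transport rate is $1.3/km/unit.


TC = dist * cost * units = 656 * 1.3 * 84 = $71635.20

$71635.20


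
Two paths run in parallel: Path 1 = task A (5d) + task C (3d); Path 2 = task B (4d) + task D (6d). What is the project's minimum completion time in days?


Path 1 = 5 + 3 = 8 days
Path 2 = 4 + 6 = 10 days
Duration = max(8, 10) = 10 days

10 days


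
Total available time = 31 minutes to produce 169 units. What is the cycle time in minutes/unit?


Formula: CT = Available Time / Number of Units
CT = 31 min / 169 units
CT = 0.18 min/unit

0.18 min/unit


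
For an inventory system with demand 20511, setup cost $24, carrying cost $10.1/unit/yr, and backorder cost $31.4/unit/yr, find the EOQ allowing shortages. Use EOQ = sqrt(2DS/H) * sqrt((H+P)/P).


Formula: EOQ* = sqrt(2DS/H) * sqrt((H+P)/P)
Base EOQ = sqrt(2*20511*24/10.1) = 312.21 units
Correction = sqrt((10.1+31.4)/31.4) = 1.14963
EOQ* = 312.21 * 1.14963 = 358.9 units

358.9 units


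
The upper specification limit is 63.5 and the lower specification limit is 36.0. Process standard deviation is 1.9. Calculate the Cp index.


Cp = (63.5 - 36.0) / (6 * 1.9)

2.41


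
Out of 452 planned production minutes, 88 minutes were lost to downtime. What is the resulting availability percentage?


Formula: Availability = (Planned Time - Downtime) / Planned Time * 100
Uptime = 452 - 88 = 364 min
Availability = 364 / 452 * 100 = 80.5%

80.5%


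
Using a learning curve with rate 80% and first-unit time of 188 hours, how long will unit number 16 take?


Formula: T_n = T_1 * (learning_rate)^(log2(n)) where learning_rate = rate/100
Doublings = log2(16) = 4
T_n = 188 * 0.8^4
T_n = 188 * 0.4096 = 77.0 hours

77.0 hours


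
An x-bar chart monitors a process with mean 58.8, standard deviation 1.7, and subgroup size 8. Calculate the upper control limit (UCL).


UCL = 58.8 + 3 * 1.7 / sqrt(8)

60.6


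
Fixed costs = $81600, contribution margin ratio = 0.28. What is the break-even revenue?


Formula: BER = Fixed Costs / Contribution Margin Ratio
BER = $81600 / 0.28
BER = $291428.57 (to the nearest cent)

$291428.57


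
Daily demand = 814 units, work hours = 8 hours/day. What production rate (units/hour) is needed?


Formula: Production Rate = Daily Demand / Available Hours
Rate = 814 units/day / 8 hours/day
Rate = 101.8 units/hour

101.8 units/hour


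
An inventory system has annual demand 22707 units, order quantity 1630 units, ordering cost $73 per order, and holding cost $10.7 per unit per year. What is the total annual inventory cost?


TC = 22707/1630 * 73 + 1630/2 * 10.7

$9737.44


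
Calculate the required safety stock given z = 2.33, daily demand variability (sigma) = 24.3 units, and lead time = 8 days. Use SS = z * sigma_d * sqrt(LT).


Formula: SS = z * sigma_d * sqrt(LT)
sqrt(LT) = sqrt(8) = 2.8284
SS = 2.33 * 24.3 * 2.8284
SS = 160.1 units

160.1 units


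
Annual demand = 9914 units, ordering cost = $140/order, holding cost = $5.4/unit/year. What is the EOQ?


Formula: EOQ = sqrt(2 * D * S / H)
Numerator: 2 * 9914 * 140 = 2775920
2DS/H = 2775920 / 5.4 = 514059.3
EOQ = sqrt(514059.3) = 717.0 units

717.0 units


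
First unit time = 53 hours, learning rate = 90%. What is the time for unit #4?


Formula: T_n = T_1 * (learning_rate)^(log2(n)) where learning_rate = rate/100
Doublings = log2(4) = 2
T_n = 53 * 0.9^2
T_n = 53 * 0.81 = 42.9 hours

42.9 hours


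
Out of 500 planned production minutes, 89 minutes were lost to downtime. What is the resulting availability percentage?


Formula: Availability = (Planned Time - Downtime) / Planned Time * 100
Uptime = 500 - 89 = 411 min
Availability = 411 / 500 * 100 = 82.2%

82.2%


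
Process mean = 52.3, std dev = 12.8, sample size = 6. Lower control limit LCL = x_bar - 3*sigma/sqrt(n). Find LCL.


LCL = 52.3 - 3 * 12.8 / sqrt(6)

36.62


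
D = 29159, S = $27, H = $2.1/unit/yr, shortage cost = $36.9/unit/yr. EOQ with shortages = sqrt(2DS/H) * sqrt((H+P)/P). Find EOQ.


Formula: EOQ* = sqrt(2DS/H) * sqrt((H+P)/P)
Base EOQ = sqrt(2*29159*27/2.1) = 865.91 units
Correction = sqrt((2.1+36.9)/36.9) = 1.02806
EOQ* = 865.91 * 1.02806 = 890.2 units

890.2 units


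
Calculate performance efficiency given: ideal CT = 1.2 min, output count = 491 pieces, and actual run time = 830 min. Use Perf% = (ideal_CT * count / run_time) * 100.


Formula: Performance = (Ideal CT * Total Count) / Run Time * 100
Ideal output time = 1.2 * 491 = 589.2 min
Performance = 589.2 / 830 * 100 = 71.0%

71.0%


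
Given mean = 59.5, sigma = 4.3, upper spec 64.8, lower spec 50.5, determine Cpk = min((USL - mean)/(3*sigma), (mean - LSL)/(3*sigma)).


Cpu = (64.8 - 59.5) / (3 * 4.3) = 0.41
Cpl = (59.5 - 50.5) / (3 * 4.3) = 0.7
Cpk = min(0.41, 0.7) = 0.41

0.41


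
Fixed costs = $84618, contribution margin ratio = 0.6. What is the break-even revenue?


Formula: BER = Fixed Costs / Contribution Margin Ratio
BER = $84618 / 0.6
BER = $141030.00 (to the nearest cent)

$141030.00


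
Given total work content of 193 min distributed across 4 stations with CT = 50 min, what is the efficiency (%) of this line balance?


Formula: Efficiency = Sum of Task Times / (N_stations * CT) * 100
Total station capacity = 4 stations * 50 min = 200 min
Efficiency = 193 / 200 * 100 = 96.5%

96.5%


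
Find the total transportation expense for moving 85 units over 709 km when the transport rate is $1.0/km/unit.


TC = dist * cost * units = 709 * 1.0 * 85 = $60265.00

$60265.00


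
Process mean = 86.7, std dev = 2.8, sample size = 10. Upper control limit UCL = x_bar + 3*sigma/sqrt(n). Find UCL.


UCL = 86.7 + 3 * 2.8 / sqrt(10)

89.36


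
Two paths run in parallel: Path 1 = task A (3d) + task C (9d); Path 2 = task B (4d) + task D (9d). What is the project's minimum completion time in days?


Path 1 = 3 + 9 = 12 days
Path 2 = 4 + 9 = 13 days
Duration = max(12, 13) = 13 days

13 days


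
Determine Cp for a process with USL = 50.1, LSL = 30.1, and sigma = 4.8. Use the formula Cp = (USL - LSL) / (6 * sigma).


Cp = (50.1 - 30.1) / (6 * 4.8)

0.69


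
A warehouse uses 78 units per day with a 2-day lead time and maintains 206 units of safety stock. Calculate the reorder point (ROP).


Formula: ROP = (Daily Demand * Lead Time) + Safety Stock
Demand during lead time = 78 * 2 = 156 units
ROP = 156 + 206 = 362 units

362 units


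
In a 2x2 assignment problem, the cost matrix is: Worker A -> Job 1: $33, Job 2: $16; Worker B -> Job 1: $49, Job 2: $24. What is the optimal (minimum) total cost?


Option 1: A->1 + B->2 = $33 + $24 = $57
Option 2: A->2 + B->1 = $16 + $49 = $65
Min cost = min($57, $65) = $57

$57


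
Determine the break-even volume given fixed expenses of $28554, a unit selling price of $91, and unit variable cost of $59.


Formula: BEQ = Fixed Costs / (Price - Variable Cost)
Contribution margin = $91 - $59 = $32/unit
BEQ = ceil($28554 / $32/unit) = ceil(892.31) = 893 units

893 units


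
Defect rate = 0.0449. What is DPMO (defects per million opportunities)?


DPMO = defect_rate * 1000000 = 0.0449 * 1000000

44900


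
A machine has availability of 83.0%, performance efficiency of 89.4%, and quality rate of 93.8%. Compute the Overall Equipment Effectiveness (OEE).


Formula: OEE = Availability * Performance * Quality / 10000
A * P = 83.0% * 89.4% / 100 = 74.2%
OEE = 74.2% * 93.8% / 100 = 69.6%

69.6%


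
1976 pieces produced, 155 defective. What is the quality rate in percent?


Formula: Quality Rate = Good Pieces / Total Pieces * 100
Good pieces = 1976 - 155 = 1821
QR = 1821 / 1976 * 100 = 92.2%

92.2%


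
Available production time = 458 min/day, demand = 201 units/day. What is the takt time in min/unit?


Formula: Takt Time = Available Production Time / Customer Demand
Takt = 458 min/day / 201 units/day
Takt = 2.28 min/unit

2.28 min/unit


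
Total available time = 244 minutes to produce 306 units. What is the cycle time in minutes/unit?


Formula: CT = Available Time / Number of Units
CT = 244 min / 306 units
CT = 0.8 min/unit

0.8 min/unit


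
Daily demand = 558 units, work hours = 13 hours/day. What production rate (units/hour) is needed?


Formula: Production Rate = Daily Demand / Available Hours
Rate = 558 units/day / 13 hours/day
Rate = 42.9 units/hour

42.9 units/hour


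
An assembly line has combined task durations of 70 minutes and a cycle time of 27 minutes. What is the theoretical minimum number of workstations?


Formula: N_min = ceil(Sum of Task Times / Cycle Time)
N_min = ceil(70 min / 27 min) = ceil(2.5926)
N_min = 3 stations

3


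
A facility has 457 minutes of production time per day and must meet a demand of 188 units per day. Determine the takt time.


Formula: Takt Time = Available Production Time / Customer Demand
Takt = 457 min/day / 188 units/day
Takt = 2.43 min/unit

2.43 min/unit


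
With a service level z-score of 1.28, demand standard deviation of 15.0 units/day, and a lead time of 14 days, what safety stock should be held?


Formula: SS = z * sigma_d * sqrt(LT)
sqrt(LT) = sqrt(14) = 3.7417
SS = 1.28 * 15.0 * 3.7417
SS = 71.8 units

71.8 units


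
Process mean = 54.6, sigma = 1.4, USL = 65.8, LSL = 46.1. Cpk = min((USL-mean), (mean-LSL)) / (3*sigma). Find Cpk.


Cpu = (65.8 - 54.6) / (3 * 1.4) = 2.67
Cpl = (54.6 - 46.1) / (3 * 1.4) = 2.02
Cpk = min(2.67, 2.02) = 2.02

2.02
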